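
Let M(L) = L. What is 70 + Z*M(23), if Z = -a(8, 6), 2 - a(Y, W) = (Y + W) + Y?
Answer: 530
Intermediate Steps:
a(Y, W) = 2 - W - 2*Y (a(Y, W) = 2 - ((Y + W) + Y) = 2 - ((W + Y) + Y) = 2 - (W + 2*Y) = 2 + (-W - 2*Y) = 2 - W - 2*Y)
Z = 20 (Z = -(2 - 1*6 - 2*8) = -(2 - 6 - 16) = -1*(-20) = 20)
70 + Z*M(23) = 70 + 20*23 = 70 + 460 = 530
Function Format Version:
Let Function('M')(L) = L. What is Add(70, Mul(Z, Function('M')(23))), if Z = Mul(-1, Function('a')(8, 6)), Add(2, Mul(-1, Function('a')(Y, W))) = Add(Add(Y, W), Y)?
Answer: 530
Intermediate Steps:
Function('a')(Y, W) = Add(2, Mul(-1, W), Mul(-2, Y)) (Function('a')(Y, W) = Add(2, Mul(-1, Add(Add(Y, W), Y))) = Add(2, Mul(-1, Add(Add(W, Y), Y))) = Add(2, Mul(-1, Add(W, Mul(2, Y)))) = Add(2, Add(Mul(-1, W), Mul(-2, Y))) = Add(2, Mul(-1, W), Mul(-2, Y)))
Z = 20 (Z = Mul(-1, Add(2, Mul(-1, 6), Mul(-2, 8))) = Mul(-1, Add(2, -6, -16)) = Mul(-1, -20) = 20)
Add(70, Mul(Z, Function('M')(23))) = Add(70, Mul(20, 23)) = Add(70, 460) = 530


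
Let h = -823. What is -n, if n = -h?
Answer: -823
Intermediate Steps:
n = 823 (n = -1*(-823) = 823)
-n = -1*823 = -823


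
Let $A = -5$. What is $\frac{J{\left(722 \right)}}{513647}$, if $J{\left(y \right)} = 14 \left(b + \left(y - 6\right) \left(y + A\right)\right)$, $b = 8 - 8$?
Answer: $\frac{7187208}{513647} \approx 13.993$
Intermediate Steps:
$b = 0$ ($b = 8 - 8 = 0$)
$J{\left(y \right)} = 14 \left(-6 + y\right) \left(-5 + y\right)$ ($J{\left(y \right)} = 14 \left(0 + \left(y - 6\right) \left(y - 5\right)\right) = 14 \left(0 + \left(-6 + y\right) \left(-5 + y\right)\right) = 14 \left(-6 + y\right) \left(-5 + y\right)$)
$\frac{J{\left(722 \right)}}{513647} = \frac{420 - 111188 + 14 \cdot 722^{2}}{513647} = \left(420 - 111188 + 14 \cdot 521284\right) \frac{1}{513647} = \left(420 - 111188 + 7297976\right) \frac{1}{513647} = 7187208 \cdot \frac{1}{513647} = \frac{7187208}{513647}$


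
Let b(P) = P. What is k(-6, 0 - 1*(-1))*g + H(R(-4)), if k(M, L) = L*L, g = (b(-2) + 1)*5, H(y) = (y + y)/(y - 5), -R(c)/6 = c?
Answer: -47/19 ≈ -2.4737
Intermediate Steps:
R(c) = -6*c
H(y) = 2*y/(-5 + y) (H(y) = (2*y)/(-5 + y) = 2*y/(-5 + y))
g = -5 (g = (-2 + 1)*5 = -1*5 = -5)
k(M, L) = L²
k(-6, 0 - 1*(-1))*g + H(R(-4)) = (0 - 1*(-1))²*(-5) + 2*(-6*(-4))/(-5 - 6*(-4)) = (0 + 1)²*(-5) + 2*24/(-5 + 24) = 1²*(-5) + 2*24/19 = 1*(-5) + 2*24*(1/19) = -5 + 48/19 = -47/19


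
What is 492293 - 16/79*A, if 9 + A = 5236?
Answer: 38807515/79 ≈ 4.9123e+5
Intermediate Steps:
A = 5227 (A = -9 + 5236 = 5227)
492293 - 16/79*A = 492293 - 16/79*5227 = 492293 - 16*(1/79)*5227 = 492293 - 16*5227/79 = 492293 - 1*83632/79 = 492293 - 83632/79 = 38807515/79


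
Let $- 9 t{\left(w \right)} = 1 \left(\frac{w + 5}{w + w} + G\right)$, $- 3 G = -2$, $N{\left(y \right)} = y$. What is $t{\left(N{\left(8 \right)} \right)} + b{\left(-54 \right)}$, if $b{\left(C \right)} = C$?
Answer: $- \frac{23399}{432} \approx -54.164$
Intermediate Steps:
$G = \frac{2}{3}$ ($G = \left(- \frac{1}{3}\right) \left(-2\right) = \frac{2}{3} \approx 0.66667$)
$t{\left(w \right)} = - \frac{2}{27} - \frac{5 + w}{18 w}$ ($t{\left(w \right)} = - \frac{1 \left(\frac{w + 5}{w + w} + \frac{2}{3}\right)}{9} = - \frac{1 \left(\frac{5 + w}{2 w} + \frac{2}{3}\right)}{9} = - \frac{1 \left(\frac{2}{3} + \frac{5 + w}{2 w}\right)}{9} = - \frac{\frac{2}{3} + \frac{5 + w}{2 w}}{9} = - \frac{2}{27} - \frac{5 + w}{18 w}$)
$t{\left(N{\left(8 \right)} \right)} + b{\left(-54 \right)} = \frac{-15 - 56}{54 \cdot 8} - 54 = \frac{1}{54} \cdot \frac{1}{8} \left(-15 - 56\right) - 54 = \frac{1}{54} \cdot \frac{1}{8} \left(-71\right) - 54 = - \frac{71}{432} - 54 = - \frac{23399}{432}$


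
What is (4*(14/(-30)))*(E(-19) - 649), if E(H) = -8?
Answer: 6132/5 ≈ 1226.4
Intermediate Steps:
(4*(14/(-30)))*(E(-19) - 649) = (4*(14/(-30)))*(-8 - 649) = (4*(14*(-1/30)))*(-657) = (4*(-7/15))*(-657) = -28/15*(-657) = 6132/5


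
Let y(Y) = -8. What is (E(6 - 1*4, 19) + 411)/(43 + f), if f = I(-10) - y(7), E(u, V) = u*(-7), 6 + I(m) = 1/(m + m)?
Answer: 7940/899 ≈ 8.8320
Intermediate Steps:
I(m) = -6 + 1/(2*m) (I(m) = -6 + 1/(m + m) = -6 + 1/(2*m))
E(u, V) = -7*u
f = 39/20 (f = (-6 + (½)/(-10)) - 1*(-8) = (-6 + (½)*(-⅒)) + 8 = (-6 - 1/20) + 8 = -121/20 + 8 = 39/20 ≈ 1.9500)
(E(6 - 1*4, 19) + 411)/(43 + f) = (-7*(6 - 1*4) + 411)/(43 + 39/20) = (-7*(6 - 4) + 411)/(899/20) = (-7*2 + 411)*(20/899) = (-14 + 411)*(20/899) = 397*(20/899) = 7940/899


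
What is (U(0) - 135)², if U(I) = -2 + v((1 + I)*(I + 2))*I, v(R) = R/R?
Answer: 18769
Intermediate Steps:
v(R) = 1
U(I) = -2 + I (U(I) = -2 + 1*I = -2 + I)
(U(0) - 135)² = ((-2 + 0) - 135)² = (-2 - 135)² = (-137)² = 18769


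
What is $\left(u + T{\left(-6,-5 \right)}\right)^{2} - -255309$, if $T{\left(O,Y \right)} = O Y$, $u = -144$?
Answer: $268305$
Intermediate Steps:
$\left(u + T{\left(-6,-5 \right)}\right)^{2} - -255309 = \left(-144 - -30\right)^{2} - -255309 = \left(-144 + 30\right)^{2} + 255309 = \left(-114\right)^{2} + 255309 = 12996 + 255309 = 268305$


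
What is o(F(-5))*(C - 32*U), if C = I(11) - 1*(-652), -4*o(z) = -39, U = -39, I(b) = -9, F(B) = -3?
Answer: 73749/4 ≈ 18437.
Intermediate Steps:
o(z) = 39/4 (o(z) = -¼*(-39) = 39/4)
C = 643 (C = -9 - 1*(-652) = -9 + 652 = 643)
o(F(-5))*(C - 32*U) = 39*(643 - 32*(-39))/4 = 39*(643 + 1248)/4 = (39/4)*1891 = 73749/4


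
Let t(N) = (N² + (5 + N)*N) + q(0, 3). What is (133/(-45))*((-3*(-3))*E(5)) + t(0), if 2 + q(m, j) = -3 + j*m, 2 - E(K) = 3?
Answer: 108/5 ≈ 21.600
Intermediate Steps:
E(K) = -1 (E(K) = 2 - 1*3 = 2 - 3 = -1)
q(m, j) = -5 + j*m (q(m, j) = -2 + (-3 + j*m) = -5 + j*m)
t(N) = -5 + N² + N*(5 + N) (t(N) = (N² + (5 + N)*N) + (-5 + 3*0) = (N² + N*(5 + N)) + (-5 + 0) = (N² + N*(5 + N)) - 5 = -5 + N² + N*(5 + N))
(133/(-45))*((-3*(-3))*E(5)) + t(0) = (133/(-45))*(-3*(-3)*(-1)) + (-5 + 2*0² + 5*0) = (133*(-1/45))*(9*(-1)) + (-5 + 2*0 + 0) = -133/45*(-9) + (-5 + 0 + 0) = 133/5 - 5 = 108/5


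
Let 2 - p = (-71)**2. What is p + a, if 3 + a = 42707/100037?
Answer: -72049121/14291 ≈ -5041.6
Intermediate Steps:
p = -5039 (p = 2 - 1*(-71)**2 = 2 - 1*5041 = 2 - 5041 = -5039)
a = -36772/14291 (a = -3 + 42707/100037 = -3 + 42707*(1/100037) = -3 + 6101/14291 = -36772/14291 ≈ -2.5731)
p + a = -5039 - 36772/14291 = -72049121/14291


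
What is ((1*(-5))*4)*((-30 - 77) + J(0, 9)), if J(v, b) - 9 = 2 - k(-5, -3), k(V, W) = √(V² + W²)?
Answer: 1920 + 20*√34 ≈ 2036.6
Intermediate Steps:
J(v, b) = 11 - √34 (J(v, b) = 9 + (2 - √((-5)² + (-3)²)) = 9 + (2 - √(25 + 9)) = 9 + (2 - √34) = 11 - √34)
((1*(-5))*4)*((-30 - 77) + J(0, 9)) = ((1*(-5))*4)*((-30 - 77) + (11 - √34)) = (-5*4)*(-107 + (11 - √34)) = -20*(-96 - √34) = 1920 + 20*√34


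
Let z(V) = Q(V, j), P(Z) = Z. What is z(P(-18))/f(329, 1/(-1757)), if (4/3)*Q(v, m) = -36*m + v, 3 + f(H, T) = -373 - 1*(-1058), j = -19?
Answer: 999/1364 ≈ 0.73240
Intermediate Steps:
f(H, T) = 682 (f(H, T) = -3 + (-373 - 1*(-1058)) = -3 + (-373 + 1058) = -3 + 685 = 682)
Q(v, m) = -27*m + 3*v/4 (Q(v, m) = 3*(-36*m + v)/4 = 3*(v - 36*m)/4 = -27*m + 3*v/4)
z(V) = 513 + 3*V/4 (z(V) = -27*(-19) + 3*V/4 = 513 + 3*V/4)
z(P(-18))/f(329, 1/(-1757)) = (513 + (¾)*(-18))/682 = (513 - 27/2)*(1/682) = (999/2)*(1/682) = 999/1364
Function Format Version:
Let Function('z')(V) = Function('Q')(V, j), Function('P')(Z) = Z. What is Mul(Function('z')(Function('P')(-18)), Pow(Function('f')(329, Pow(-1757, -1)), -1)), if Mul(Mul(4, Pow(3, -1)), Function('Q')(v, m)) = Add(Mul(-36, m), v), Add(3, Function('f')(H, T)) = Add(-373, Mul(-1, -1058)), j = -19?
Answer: Rational(999, 1364) ≈ 0.73240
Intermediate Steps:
Function('f')(H, T) = 682 (Function('f')(H, T) = Add(-3, Add(-373, Mul(-1, -1058))) = Add(-3, Add(-373, 1058)) = Add(-3, 685) = 682)
Function('Q')(v, m) = Add(Mul(-27, m), Mul(Rational(3, 4), v)) (Function('Q')(v, m) = Mul(Rational(3, 4), Add(Mul(-36, m), v)) = Mul(Rational(3, 4), Add(v, Mul(-36, m))) = Add(Mul(-27, m), Mul(Rational(3, 4), v)))
Function('z')(V) = Add(513, Mul(Rational(3, 4), V)) (Function('z')(V) = Add(Mul(-27, -19), Mul(Rational(3, 4), V)) = Add(513, Mul(Rational(3, 4), V)))
Mul(Function('z')(Function('P')(-18)), Pow(Function('f')(329, Pow(-1757, -1)), -1)) = Mul(Add(513, Mul(Rational(3, 4), -18)), Pow(682, -1)) = Mul(Add(513, Rational(-27, 2)), Rational(1, 682)) = Mul(Rational(999, 2), Rational(1, 682)) = Rational(999, 1364)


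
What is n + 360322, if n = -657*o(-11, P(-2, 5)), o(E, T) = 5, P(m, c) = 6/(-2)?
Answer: 357037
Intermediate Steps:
P(m, c) = -3 (P(m, c) = 6*(-½) = -3)
n = -3285 (n = -657*5 = -3285)
n + 360322 = -3285 + 360322 = 357037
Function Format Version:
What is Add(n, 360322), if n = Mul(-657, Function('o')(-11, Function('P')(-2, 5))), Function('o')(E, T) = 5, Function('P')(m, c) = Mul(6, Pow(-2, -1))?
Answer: 357037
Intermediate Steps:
Function('P')(m, c) = -3 (Function('P')(m, c) = Mul(6, Rational(-1, 2)) = -3)
n = -3285 (n = Mul(-657, 5) = -3285)
Add(n, 360322) = Add(-3285, 360322) = 357037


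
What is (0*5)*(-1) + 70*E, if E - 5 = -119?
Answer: -7980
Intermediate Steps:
E = -114 (E = 5 - 119 = -114)
(0*5)*(-1) + 70*E = (0*5)*(-1) + 70*(-114) = 0*(-1) - 7980 = 0 - 7980 = -7980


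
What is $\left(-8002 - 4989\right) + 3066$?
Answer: $-9925$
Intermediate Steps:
$\left(-8002 - 4989\right) + 3066 = -12991 + 3066 = -9925$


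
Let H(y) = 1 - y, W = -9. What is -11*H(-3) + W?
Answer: -53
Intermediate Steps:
-11*H(-3) + W = -11*(1 - 1*(-3)) - 9 = -11*(1 + 3) - 9 = -11*4 - 9 = -44 - 9 = -53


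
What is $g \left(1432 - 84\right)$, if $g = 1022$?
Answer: $1377656$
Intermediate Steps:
$g \left(1432 - 84\right) = 1022 \left(1432 - 84\right) = 1022 \cdot 1348 = 1377656$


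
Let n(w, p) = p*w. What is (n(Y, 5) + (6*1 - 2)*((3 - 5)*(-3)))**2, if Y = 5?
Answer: 2401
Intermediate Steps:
(n(Y, 5) + (6*1 - 2)*((3 - 5)*(-3)))**2 = (5*5 + (6*1 - 2)*((3 - 5)*(-3)))**2 = (25 + (6 - 2)*(-2*(-3)))**2 = (25 + 4*6)**2 = (25 + 24)**2 = 49**2 = 2401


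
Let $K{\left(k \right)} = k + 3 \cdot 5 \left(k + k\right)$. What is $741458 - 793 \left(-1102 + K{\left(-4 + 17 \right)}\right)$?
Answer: $1295765$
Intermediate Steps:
$K{\left(k \right)} = 31 k$ ($K{\left(k \right)} = k + 3 \cdot 5 \cdot 2 k = k + 3 \cdot 10 k = k + 30 k = 31 k$)
$741458 - 793 \left(-1102 + K{\left(-4 + 17 \right)}\right) = 741458 - 793 \left(-1102 + 31 \left(-4 + 17\right)\right) = 741458 - 793 \left(-1102 + 31 \cdot 13\right) = 741458 - 793 \left(-1102 + 403\right) = 741458 - -554307 = 741458 + 554307 = 1295765$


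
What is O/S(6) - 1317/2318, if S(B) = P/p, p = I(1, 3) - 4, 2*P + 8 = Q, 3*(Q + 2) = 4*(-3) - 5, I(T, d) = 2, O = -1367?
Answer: -38086371/108946 ≈ -349.59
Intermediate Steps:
Q = -23/3 (Q = -2 + (4*(-3) - 5)/3 = -2 + (-12 - 5)/3 = -2 + (⅓)*(-17) = -2 - 17/3 = -23/3 ≈ -7.6667)
P = -47/6 (P = -4 + (½)*(-23/3) = -4 - 23/6 = -47/6 ≈ -7.8333)
p = -2 (p = 2 - 4 = -2)
S(B) = 47/12 (S(B) = -47/6/(-2) = -47/6*(-½) = 47/12)
O/S(6) - 1317/2318 = -1367/47/12 - 1317/2318 = -1367*12/47 - 1317*1/2318 = -16404/47 - 1317/2318 = -38086371/108946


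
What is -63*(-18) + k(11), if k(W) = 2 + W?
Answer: 1147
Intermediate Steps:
-63*(-18) + k(11) = -63*(-18) + (2 + 11) = 1134 + 13 = 1147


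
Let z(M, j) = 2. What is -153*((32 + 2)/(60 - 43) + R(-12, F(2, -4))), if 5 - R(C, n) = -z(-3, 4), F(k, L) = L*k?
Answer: -1377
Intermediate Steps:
R(C, n) = 7 (R(C, n) = 5 - (-1)*2 = 5 - 1*(-2) = 5 + 2 = 7)
-153*((32 + 2)/(60 - 43) + R(-12, F(2, -4))) = -153*((32 + 2)/(60 - 43) + 7) = -153*(34/17 + 7) = -153*(34*(1/17) + 7) = -153*(2 + 7) = -153*9 = -1377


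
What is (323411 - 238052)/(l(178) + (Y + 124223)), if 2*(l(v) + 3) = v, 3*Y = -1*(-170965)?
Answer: 256077/543892 ≈ 0.47082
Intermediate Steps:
Y = 170965/3 (Y = (-1*(-170965))/3 = (⅓)*170965 = 170965/3 ≈ 56988.)
l(v) = -3 + v/2
(323411 - 238052)/(l(178) + (Y + 124223)) = (323411 - 238052)/((-3 + (½)*178) + (170965/3 + 124223)) = 85359/((-3 + 89) + 543634/3) = 85359/(86 + 543634/3) = 85359/(543892/3) = 85359*(3/543892) = 256077/543892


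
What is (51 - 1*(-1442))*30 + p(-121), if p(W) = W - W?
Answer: 44790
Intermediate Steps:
p(W) = 0
(51 - 1*(-1442))*30 + p(-121) = (51 - 1*(-1442))*30 + 0 = (51 + 1442)*30 + 0 = 1493*30 + 0 = 44790 + 0 = 44790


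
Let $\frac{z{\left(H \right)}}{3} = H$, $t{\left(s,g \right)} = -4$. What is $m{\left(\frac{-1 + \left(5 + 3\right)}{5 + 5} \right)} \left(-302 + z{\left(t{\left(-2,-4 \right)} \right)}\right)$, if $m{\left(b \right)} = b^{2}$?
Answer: $- \frac{7693}{50} \approx -153.86$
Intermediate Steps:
$z{\left(H \right)} = 3 H$
$m{\left(\frac{-1 + \left(5 + 3\right)}{5 + 5} \right)} \left(-302 + z{\left(t{\left(-2,-4 \right)} \right)}\right) = \left(\frac{-1 + \left(5 + 3\right)}{5 + 5}\right)^{2} \left(-302 + 3 \left(-4\right)\right) = \left(\frac{-1 + 8}{10}\right)^{2} \left(-302 - 12\right) = \left(7 \cdot \frac{1}{10}\right)^{2} \left(-314\right) = \left(\frac{7}{10}\right)^{2} \left(-314\right) = \frac{49}{100} \left(-314\right) = - \frac{7693}{50}$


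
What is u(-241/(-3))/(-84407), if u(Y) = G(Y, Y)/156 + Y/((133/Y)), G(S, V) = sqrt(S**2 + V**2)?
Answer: -58081/101035179 - 241*sqrt(2)/39502476 ≈ -0.00058349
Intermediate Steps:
u(Y) = Y**2/133 + sqrt(2)*sqrt(Y**2)/156 (u(Y) = sqrt(Y**2 + Y**2)/156 + Y/((133/Y)) = sqrt(2*Y**2)*(1/156) + Y*(Y/133) = (sqrt(2)*sqrt(Y**2))*(1/156) + Y**2/133 = sqrt(2)*sqrt(Y**2)/156 + Y**2/133 = Y**2/133 + sqrt(2)*sqrt(Y**2)/156)
u(-241/(-3))/(-84407) = ((-241/(-3))**2/133 + sqrt(2)*sqrt((-241/(-3))**2)/156)/(-84407) = ((-241*(-1/3))**2/133 + sqrt(2)*sqrt((-241*(-1/3))**2)/156)*(-1/84407) = ((241/3)**2/133 + sqrt(2)*sqrt((241/3)**2)/156)*(-1/84407) = ((1/133)*(58081/9) + sqrt(2)*sqrt(58081/9)/156)*(-1/84407) = (58081/1197 + (1/156)*sqrt(2)*(241/3))*(-1/84407) = (58081/1197 + 241*sqrt(2)/468)*(-1/84407) = -58081/101035179 - 241*sqrt(2)/39502476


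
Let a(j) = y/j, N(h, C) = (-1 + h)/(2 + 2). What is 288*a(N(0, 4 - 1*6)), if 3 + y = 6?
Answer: -3456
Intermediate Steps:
y = 3 (y = -3 + 6 = 3)
N(h, C) = -¼ + h/4 (N(h, C) = (-1 + h)/4 = (-1 + h)*(¼) = -¼ + h/4)
a(j) = 3/j
288*a(N(0, 4 - 1*6)) = 288*(3/(-¼ + (¼)*0)) = 288*(3/(-¼ + 0)) = 288*(3/(-¼)) = 288*(3*(-4)) = 288*(-12) = -3456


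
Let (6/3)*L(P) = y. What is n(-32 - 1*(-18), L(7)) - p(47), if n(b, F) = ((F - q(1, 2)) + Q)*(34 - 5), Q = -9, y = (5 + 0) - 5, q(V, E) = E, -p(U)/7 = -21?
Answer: -466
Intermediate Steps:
p(U) = 147 (p(U) = -7*(-21) = 147)
y = 0 (y = 5 - 5 = 0)
L(P) = 0 (L(P) = (½)*0 = 0)
n(b, F) = -319 + 29*F (n(b, F) = ((F - 1*2) - 9)*(34 - 5) = ((F - 2) - 9)*29 = ((-2 + F) - 9)*29 = (-11 + F)*29 = -319 + 29*F)
n(-32 - 1*(-18), L(7)) - p(47) = (-319 + 29*0) - 1*147 = (-319 + 0) - 147 = -319 - 147 = -466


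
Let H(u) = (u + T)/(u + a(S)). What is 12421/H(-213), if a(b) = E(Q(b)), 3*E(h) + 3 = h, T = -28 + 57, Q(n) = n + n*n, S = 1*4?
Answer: 3862931/276 ≈ 13996.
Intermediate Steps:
S = 4
Q(n) = n + n²
T = 29
E(h) = -1 + h/3
a(b) = -1 + b*(1 + b)/3 (a(b) = -1 + (b*(1 + b))/3 = -1 + b*(1 + b)/3)
H(u) = (29 + u)/(17/3 + u) (H(u) = (u + 29)/(u + (-1 + (⅓)*4*(1 + 4))) = (29 + u)/(u + (-1 + (⅓)*4*5)) = (29 + u)/(u + (-1 + 20/3)) = (29 + u)/(u + 17/3) = (29 + u)/(17/3 + u))
12421/H(-213) = 12421/((3*(29 - 213)/(17 + 3*(-213)))) = 12421/((3*(-184)/(17 - 639))) = 12421/((3*(-184)/(-622))) = 12421/((3*(-1/622)*(-184))) = 12421/(276/311) = 12421*(311/276) = 3862931/276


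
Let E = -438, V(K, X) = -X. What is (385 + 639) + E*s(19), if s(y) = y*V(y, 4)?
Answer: 34312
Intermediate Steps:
s(y) = -4*y (s(y) = y*(-1*4) = y*(-4) = -4*y)
(385 + 639) + E*s(19) = (385 + 639) - (-1752)*19 = 1024 - 438*(-76) = 1024 + 33288 = 34312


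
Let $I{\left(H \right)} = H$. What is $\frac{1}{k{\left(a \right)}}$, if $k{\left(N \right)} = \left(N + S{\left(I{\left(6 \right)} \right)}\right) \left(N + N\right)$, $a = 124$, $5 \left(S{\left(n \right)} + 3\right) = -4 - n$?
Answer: $\frac{1}{29512} \approx 3.3885 \cdot 10^{-5}$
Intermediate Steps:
$S{\left(n \right)} = - \frac{19}{5} - \frac{n}{5}$ ($S{\left(n \right)} = -3 + \frac{-4 - n}{5} = -3 - \left(\frac{4}{5} + \frac{n}{5}\right) = - \frac{19}{5} - \frac{n}{5}$)
$k{\left(N \right)} = 2 N \left(-5 + N\right)$ ($k{\left(N \right)} = \left(N - 5\right) \left(N + N\right) = \left(N - 5\right) 2 N = \left(-5 + N\right) 2 N = 2 N \left(-5 + N\right)$)
$\frac{1}{k{\left(a \right)}} = \frac{1}{2 \cdot 124 \left(-5 + 124\right)} = \frac{1}{2 \cdot 124 \cdot 119} = \frac{1}{29512}$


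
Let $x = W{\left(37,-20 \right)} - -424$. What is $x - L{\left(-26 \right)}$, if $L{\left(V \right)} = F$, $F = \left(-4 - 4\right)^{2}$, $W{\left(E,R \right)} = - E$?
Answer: $323$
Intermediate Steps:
$F = 64$ ($F = \left(-8\right)^{2} = 64$)
$L{\left(V \right)} = 64$
$x = 387$ ($x = \left(-1\right) 37 - -424 = -37 + 424 = 387$)
$x - L{\left(-26 \right)} = 387 - 64 = 323$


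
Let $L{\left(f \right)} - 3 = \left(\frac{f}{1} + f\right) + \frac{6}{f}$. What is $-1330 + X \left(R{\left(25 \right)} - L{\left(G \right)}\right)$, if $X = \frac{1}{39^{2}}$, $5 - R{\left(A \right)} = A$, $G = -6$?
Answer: $- \frac{2022940}{1521} \approx -1330.0$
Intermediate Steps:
$R{\left(A \right)} = 5 - A$
$L{\left(f \right)} = 3 + 2 f + \frac{6}{f}$ ($L{\left(f \right)} = 3 + \left(\left(\frac{f}{1} + f\right) + \frac{6}{f}\right) = 3 + \left(\left(f 1 + f\right) + \frac{6}{f}\right) = 3 + \left(\left(f + f\right) + \frac{6}{f}\right) = 3 + \left(2 f + \frac{6}{f}\right) = 3 + 2 f + \frac{6}{f}$)
$X = \frac{1}{1521} \approx 0.00065746$
$-1330 + X \left(R{\left(25 \right)} - L{\left(G \right)}\right) = -1330 + \frac{\left(5 - 25\right) - \left(3 + 2 \left(-6\right) + \frac{6}{-6}\right)}{1521} = -1330 + \frac{\left(5 - 25\right) - \left(3 - 12 + 6 \left(- \frac{1}{6}\right)\right)}{1521} = -1330 + \frac{-20 - \left(3 - 12 - 1\right)}{1521} = -1330 + \frac{-20 - -10}{1521} = -1330 + \frac{-20 + 10}{1521} = -1330 + \frac{1}{1521} \left(-10\right) = -1330 - \frac{10}{1521} = - \frac{2022940}{1521}$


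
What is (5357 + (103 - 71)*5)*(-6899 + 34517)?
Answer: 152368506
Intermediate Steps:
(5357 + (103 - 71)*5)*(-6899 + 34517) = (5357 + 32*5)*27618 = (5357 + 160)*27618 = 5517*27618 = 152368506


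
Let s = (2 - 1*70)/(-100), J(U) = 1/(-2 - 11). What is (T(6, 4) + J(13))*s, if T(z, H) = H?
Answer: 867/325 ≈ 2.6677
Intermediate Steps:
J(U) = -1/13 (J(U) = 1/(-13) = -1/13)
s = 17/25 (s = (2 - 70)*(-1/100) = -68*(-1/100) = 17/25 ≈ 0.68000)
(T(6, 4) + J(13))*s = (4 - 1/13)*(17/25) = (51/13)*(17/25) = 867/325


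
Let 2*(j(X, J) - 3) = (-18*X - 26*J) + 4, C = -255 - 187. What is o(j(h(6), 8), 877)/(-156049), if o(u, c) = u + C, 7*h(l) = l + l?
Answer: 3895/1092343 ≈ 0.0035657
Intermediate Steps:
h(l) = 2*l/7 (h(l) = (l + l)/7 = (2*l)/7 = 2*l/7)
C = -442
j(X, J) = 5 - 13*J - 9*X (j(X, J) = 3 + ((-18*X - 26*J) + 4)/2 = 3 + ((-26*J - 18*X) + 4)/2 = 3 + (4 - 26*J - 18*X)/2 = 3 + (2 - 13*J - 9*X) = 5 - 13*J - 9*X)
o(u, c) = -442 + u (o(u, c) = u - 442 = -442 + u)
o(j(h(6), 8), 877)/(-156049) = (-442 + (5 - 13*8 - 18*6/7))/(-156049) = (-442 + (5 - 104 - 9*12/7))*(-1/156049) = (-442 + (5 - 104 - 108/7))*(-1/156049) = (-442 - 801/7)*(-1/156049) = -3895/7*(-1/156049) = 3895/1092343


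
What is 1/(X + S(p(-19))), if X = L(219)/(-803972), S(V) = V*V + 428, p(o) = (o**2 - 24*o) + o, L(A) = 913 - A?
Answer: 401986/256158342405 ≈ 1.5693e-6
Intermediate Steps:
p(o) = o**2 - 23*o
S(V) = 428 + V**2 (S(V) = V**2 + 428 = 428 + V**2)
X = -347/401986 (X = (913 - 1*219)/(-803972) = (913 - 219)*(-1/803972) = 694*(-1/803972) = -347/401986 ≈ -0.00086321)
1/(X + S(p(-19))) = 1/(-347/401986 + (428 + (-19*(-23 - 19))**2)) = 1/(-347/401986 + (428 + (-19*(-42))**2)) = 1/(-347/401986 + (428 + 798**2)) = 1/(-347/401986 + (428 + 636804)) = 1/(-347/401986 + 637232) = 1/(256158342405/401986) = 401986/256158342405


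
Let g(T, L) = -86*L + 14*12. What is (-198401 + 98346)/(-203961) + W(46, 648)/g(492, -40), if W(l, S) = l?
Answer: 185190323/367945644 ≈ 0.50331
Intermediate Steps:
g(T, L) = 168 - 86*L (g(T, L) = -86*L + 168 = 168 - 86*L)
(-198401 + 98346)/(-203961) + W(46, 648)/g(492, -40) = (-198401 + 98346)/(-203961) + 46/(168 - 86*(-40)) = -100055*(-1/203961) + 46/(168 + 3440) = 100055/203961 + 46/3608 = 100055/203961 + 46*(1/3608) = 100055/203961 + 23/1804 = 185190323/367945644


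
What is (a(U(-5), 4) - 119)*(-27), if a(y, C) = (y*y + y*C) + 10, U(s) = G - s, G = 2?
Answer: 864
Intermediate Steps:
U(s) = 2 - s
a(y, C) = 10 + y**2 + C*y (a(y, C) = (y**2 + C*y) + 10 = 10 + y**2 + C*y)
(a(U(-5), 4) - 119)*(-27) = ((10 + (2 - 1*(-5))**2 + 4*(2 - 1*(-5))) - 119)*(-27) = ((10 + (2 + 5)**2 + 4*(2 + 5)) - 119)*(-27) = ((10 + 7**2 + 4*7) - 119)*(-27) = ((10 + 49 + 28) - 119)*(-27) = (87 - 119)*(-27) = -32*(-27) = 864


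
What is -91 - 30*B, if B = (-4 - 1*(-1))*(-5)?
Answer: -541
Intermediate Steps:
B = 15 (B = (-4 + 1)*(-5) = -3*(-5) = 15)
-91 - 30*B = -91 - 30*15 = -91 - 450 = -541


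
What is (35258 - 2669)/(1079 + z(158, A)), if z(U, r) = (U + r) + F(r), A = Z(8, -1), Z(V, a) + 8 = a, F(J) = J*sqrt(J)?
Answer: 40019292/1508713 + 879903*I/1508713 ≈ 26.525 + 0.58321*I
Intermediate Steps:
F(J) = J**(3/2)
Z(V, a) = -8 + a
A = -9 (A = -8 - 1 = -9)
z(U, r) = U + r + r**(3/2) (z(U, r) = (U + r) + r**(3/2) = U + r + r**(3/2))
(35258 - 2669)/(1079 + z(158, A)) = (35258 - 2669)/(1079 + (158 - 9 + (-9)**(3/2))) = 32589/(1079 + (158 - 9 - 27*I)) = 32589/(1079 + (149 - 27*I)) = 32589/(1228 - 27*I) = 32589*((1228 + 27*I)/1508713) = 32589*(1228 + 27*I)/1508713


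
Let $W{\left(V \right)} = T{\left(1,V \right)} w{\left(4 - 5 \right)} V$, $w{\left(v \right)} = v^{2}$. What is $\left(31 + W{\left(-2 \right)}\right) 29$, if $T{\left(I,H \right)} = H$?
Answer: $1015$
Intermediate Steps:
$W{\left(V \right)} = V^{2}$ ($W{\left(V \right)} = V \left(4 - 5\right)^{2} V = V \left(-1\right)^{2} V = V 1 V = V V = V^{2}$)
$\left(31 + W{\left(-2 \right)}\right) 29 = \left(31 + \left(-2\right)^{2}\right) 29 = \left(31 + 4\right) 29 = 35 \cdot 29 = 1015$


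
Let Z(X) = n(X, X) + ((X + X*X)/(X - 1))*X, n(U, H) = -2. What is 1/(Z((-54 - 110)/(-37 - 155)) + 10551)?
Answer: 16128/169984663 ≈ 9.4879e-5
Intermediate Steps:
Z(X) = -2 + X*(X + X**2)/(-1 + X) (Z(X) = -2 + ((X + X*X)/(X - 1))*X = -2 + ((X + X**2)/(-1 + X))*X = -2 + X*(X + X**2)/(-1 + X))
1/(Z((-54 - 110)/(-37 - 155)) + 10551) = 1/((2 + ((-54 - 110)/(-37 - 155))**2 + ((-54 - 110)/(-37 - 155))**3 - 2*(-54 - 110)/(-37 - 155))/(-1 + (-54 - 110)/(-37 - 155)) + 10551) = 1/((2 + (-164/(-192))**2 + (-164/(-192))**3 - (-328)/(-192))/(-1 - 164/(-192)) + 10551) = 1/((2 + (-164*(-1/192))**2 + (-164*(-1/192))**3 - (-328)*(-1)/192)/(-1 - 164*(-1/192)) + 10551) = 1/((2 + (41/48)**2 + (41/48)**3 - 2*41/48)/(-1 + 41/48) + 10551) = 1/((2 + 1681/2304 + 68921/110592 - 41/24)/(-7/48) + 10551) = 1/(-48/7*181865/110592 + 10551) = 1/(-181865/16128 + 10551) = 1/(169984663/16128) = 16128/169984663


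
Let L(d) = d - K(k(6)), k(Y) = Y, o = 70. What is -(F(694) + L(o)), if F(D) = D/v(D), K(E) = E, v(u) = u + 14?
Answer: -23003/354 ≈ -64.980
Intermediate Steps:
v(u) = 14 + u
L(d) = -6 + d (L(d) = d - 1*6 = d - 6 = -6 + d)
F(D) = D/(14 + D)
-(F(694) + L(o)) = -(694/(14 + 694) + (-6 + 70)) = -(694/708 + 64) = -(694*(1/708) + 64) = -(347/354 + 64) = -1*23003/354 = -23003/354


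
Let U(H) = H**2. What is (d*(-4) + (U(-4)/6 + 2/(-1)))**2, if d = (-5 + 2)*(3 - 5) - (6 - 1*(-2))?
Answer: 676/9 ≈ 75.111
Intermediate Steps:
d = -2 (d = -3*(-2) - (6 + 2) = 6 - 1*8 = 6 - 8 = -2)
(d*(-4) + (U(-4)/6 + 2/(-1)))**2 = (-2*(-4) + ((-4)**2/6 + 2/(-1)))**2 = (8 + (16*(1/6) + 2*(-1)))**2 = (8 + (8/3 - 2))**2 = (8 + 2/3)**2 = (26/3)**2 = 676/9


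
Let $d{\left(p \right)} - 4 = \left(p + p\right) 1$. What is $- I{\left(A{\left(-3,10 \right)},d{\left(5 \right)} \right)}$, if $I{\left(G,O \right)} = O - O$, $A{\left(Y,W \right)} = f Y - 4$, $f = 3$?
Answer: $0$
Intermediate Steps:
$A{\left(Y,W \right)} = -4 + 3 Y$ ($A{\left(Y,W \right)} = 3 Y - 4 = -4 + 3 Y$)
$d{\left(p \right)} = 4 + 2 p$ ($d{\left(p \right)} = 4 + \left(p + p\right) 1 = 4 + 2 p 1 = 4 + 2 p$)
$I{\left(G,O \right)} = 0$
$- I{\left(A{\left(-3,10 \right)},d{\left(5 \right)} \right)} = \left(-1\right) 0 = 0$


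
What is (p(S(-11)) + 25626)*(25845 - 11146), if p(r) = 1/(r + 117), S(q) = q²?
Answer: 89649039311/238 ≈ 3.7668e+8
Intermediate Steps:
p(r) = 1/(117 + r)
(p(S(-11)) + 25626)*(25845 - 11146) = (1/(117 + (-11)²) + 25626)*(25845 - 11146) = (1/(117 + 121) + 25626)*14699 = (1/238 + 25626)*14699 = (6098989/238)*14699 = 89649039311/238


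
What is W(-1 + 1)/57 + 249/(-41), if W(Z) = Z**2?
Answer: -249/41 ≈ -6.0732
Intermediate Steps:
W(-1 + 1)/57 + 249/(-41) = (-1 + 1)**2/57 + 249/(-41) = 0**2*(1/57) + 249*(-1/41) = 0*(1/57) - 249/41 = 0 - 249/41 = -249/41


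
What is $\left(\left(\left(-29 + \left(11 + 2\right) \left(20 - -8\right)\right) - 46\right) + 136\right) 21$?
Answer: $8925$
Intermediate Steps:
$\left(\left(\left(-29 + \left(11 + 2\right) \left(20 - -8\right)\right) - 46\right) + 136\right) 21 = \left(\left(\left(-29 + 13 \left(20 + 8\right)\right) - 46\right) + 136\right) 21 = \left(\left(\left(-29 + 13 \cdot 28\right) - 46\right) + 136\right) 21 = \left(\left(\left(-29 + 364\right) - 46\right) + 136\right) 21 = \left(\left(335 - 46\right) + 136\right) 21 = \left(289 + 136\right) 21 = 425 \cdot 21 = 8925$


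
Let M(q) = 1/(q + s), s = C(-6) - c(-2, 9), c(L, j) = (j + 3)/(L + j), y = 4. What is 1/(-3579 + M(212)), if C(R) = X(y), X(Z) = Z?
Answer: -1500/5368493 ≈ -0.00027941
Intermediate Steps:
C(R) = 4
c(L, j) = (3 + j)/(L + j)
s = 16/7 (s = 4 - (3 + 9)/(-2 + 9) = 4 - 12/7 = 16/7 ≈ 2.2857)
M(q) = 1/(16/7 + q) (M(q) = 1/(q + 16/7) = 1/(16/7 + q))
1/(-3579 + M(212)) = 1/(-3579 + 7/(16 + 7*212)) = 1/(-3579 + 7/(16 + 1484)) = 1/(-3579 + 7/1500) = 1/(-5368493/1500) = -1500/5368493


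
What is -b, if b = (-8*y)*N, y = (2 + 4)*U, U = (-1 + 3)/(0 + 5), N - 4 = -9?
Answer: -96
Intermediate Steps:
N = -5 (N = 4 - 9 = -5)
U = ⅖ (U = 2/5 = 2*(⅕) = ⅖ ≈ 0.40000)
y = 12/5 (y = (2 + 4)*(⅖) = 6*(⅖) = 12/5 ≈ 2.4000)
b = 96 (b = -8*12/5*(-5) = -96/5*(-5) = 96)
-b = -1*96 = -96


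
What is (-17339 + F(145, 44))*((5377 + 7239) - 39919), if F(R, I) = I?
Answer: 472205385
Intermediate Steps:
(-17339 + F(145, 44))*((5377 + 7239) - 39919) = (-17339 + 44)*((5377 + 7239) - 39919) = -17295*(12616 - 39919) = -17295*(-27303) = 472205385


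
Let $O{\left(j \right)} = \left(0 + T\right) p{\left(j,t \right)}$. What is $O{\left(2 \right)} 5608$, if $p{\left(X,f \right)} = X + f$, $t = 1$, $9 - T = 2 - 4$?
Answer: $185064$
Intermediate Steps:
$T = 11$ ($T = 9 - \left(2 - 4\right) = 9 - -2 = 9 + 2 = 11$)
$O{\left(j \right)} = 11 + 11 j$ ($O{\left(j \right)} = \left(0 + 11\right) \left(j + 1\right) = 11 \left(1 + j\right) = 11 + 11 j$)
$O{\left(2 \right)} 5608 = \left(11 + 11 \cdot 2\right) 5608 = \left(11 + 22\right) 5608 = 33 \cdot 5608 = 185064$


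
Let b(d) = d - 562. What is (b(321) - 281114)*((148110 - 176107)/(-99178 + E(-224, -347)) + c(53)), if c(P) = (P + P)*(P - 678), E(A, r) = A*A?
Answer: 304459357063855/16334 ≈ 1.8640e+10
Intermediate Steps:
E(A, r) = A²
b(d) = -562 + d
c(P) = 2*P*(-678 + P) (c(P) = (2*P)*(-678 + P) = 2*P*(-678 + P))
(b(321) - 281114)*((148110 - 176107)/(-99178 + E(-224, -347)) + c(53)) = ((-562 + 321) - 281114)*((148110 - 176107)/(-99178 + (-224)²) + 2*53*(-678 + 53)) = (-241 - 281114)*(-27997/(-99178 + 50176) + 2*53*(-625)) = -281355*(-27997/(-49002) - 66250) = -281355*(-27997*(-1/49002) - 66250) = -281355*(27997/49002 - 66250) = -281355*(-3246354503/49002) = 304459357063855/16334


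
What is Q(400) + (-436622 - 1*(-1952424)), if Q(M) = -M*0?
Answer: 1515802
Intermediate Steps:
Q(M) = 0
Q(400) + (-436622 - 1*(-1952424)) = 0 + (-436622 - 1*(-1952424)) = 0 + (-436622 + 1952424) = 0 + 1515802 = 1515802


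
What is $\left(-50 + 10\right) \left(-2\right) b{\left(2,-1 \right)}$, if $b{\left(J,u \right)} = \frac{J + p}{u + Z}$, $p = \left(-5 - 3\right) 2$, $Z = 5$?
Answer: $-280$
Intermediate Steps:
$p = -16$ ($p = \left(-8\right) 2 = -16$)
$b{\left(J,u \right)} = \frac{-16 + J}{5 + u}$ ($b{\left(J,u \right)} = \frac{J - 16}{u + 5} = \frac{-16 + J}{5 + u}$)
$\left(-50 + 10\right) \left(-2\right) b{\left(2,-1 \right)} = \left(-50 + 10\right) \left(-2\right) \frac{-16 + 2}{5 - 1} = \left(-40\right) \left(-2\right) \frac{1}{4} \left(-14\right) = 80 \cdot \frac{1}{4} \left(-14\right) = 80 \left(- \frac{7}{2}\right) = -280$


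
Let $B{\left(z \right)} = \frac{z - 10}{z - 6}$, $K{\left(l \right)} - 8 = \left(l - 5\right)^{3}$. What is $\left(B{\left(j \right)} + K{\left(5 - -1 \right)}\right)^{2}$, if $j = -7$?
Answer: $\frac{17956}{169} \approx 106.25$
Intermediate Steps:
$K{\left(l \right)} = 8 + \left(-5 + l\right)^{3}$ ($K{\left(l \right)} = 8 + \left(l - 5\right)^{3} = 8 + \left(-5 + l\right)^{3}$)
$B{\left(z \right)} = \frac{-10 + z}{-6 + z}$
$\left(B{\left(j \right)} + K{\left(5 - -1 \right)}\right)^{2} = \left(\frac{-10 - 7}{-6 - 7} + \left(8 + \left(-5 + \left(5 - -1\right)\right)^{3}\right)\right)^{2} = \left(\frac{1}{-13} \left(-17\right) + \left(8 + \left(-5 + \left(5 + 1\right)\right)^{3}\right)\right)^{2} = \left(\left(- \frac{1}{13}\right) \left(-17\right) + \left(8 + \left(-5 + 6\right)^{3}\right)\right)^{2} = \left(\frac{17}{13} + \left(8 + 1^{3}\right)\right)^{2} = \left(\frac{17}{13} + \left(8 + 1\right)\right)^{2} = \left(\frac{17}{13} + 9\right)^{2} = \left(\frac{134}{13}\right)^{2} = \frac{17956}{169}$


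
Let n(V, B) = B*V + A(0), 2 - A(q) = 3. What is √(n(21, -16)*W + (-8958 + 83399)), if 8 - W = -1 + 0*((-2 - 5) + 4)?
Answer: 4*√4463 ≈ 267.22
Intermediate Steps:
A(q) = -1 (A(q) = 2 - 1*3 = 2 - 3 = -1)
W = 9 (W = 8 - (-1 + 0*((-2 - 5) + 4)) = 8 - (-1 + 0*(-7 + 4)) = 8 - (-1 + 0*(-3)) = 8 - (-1 + 0) = 8 - 1*(-1) = 8 + 1 = 9)
n(V, B) = -1 + B*V (n(V, B) = B*V - 1 = -1 + B*V)
√(n(21, -16)*W + (-8958 + 83399)) = √((-1 - 16*21)*9 + (-8958 + 83399)) = √((-1 - 336)*9 + 74441) = √(-337*9 + 74441) = √(-3033 + 74441) = √71408 = 4*√4463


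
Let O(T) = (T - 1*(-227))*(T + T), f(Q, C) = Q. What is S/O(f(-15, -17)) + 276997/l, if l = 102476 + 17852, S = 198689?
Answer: -1384134317/47830380 ≈ -28.938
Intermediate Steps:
O(T) = 2*T*(227 + T) (O(T) = (T + 227)*(2*T) = (227 + T)*(2*T) = 2*T*(227 + T))
l = 120328
S/O(f(-15, -17)) + 276997/l = 198689/((2*(-15)*(227 - 15))) + 276997/120328 = 198689/((2*(-15)*212)) + 276997*(1/120328) = 198689/(-6360) + 276997/120328 = 198689*(-1/6360) + 276997/120328 = -198689/6360 + 276997/120328 = -1384134317/47830380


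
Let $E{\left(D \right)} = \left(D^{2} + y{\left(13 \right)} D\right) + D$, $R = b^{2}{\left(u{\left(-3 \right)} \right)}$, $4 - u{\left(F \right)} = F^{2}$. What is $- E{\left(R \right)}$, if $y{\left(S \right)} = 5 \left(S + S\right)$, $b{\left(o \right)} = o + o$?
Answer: $-23100$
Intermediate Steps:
$u{\left(F \right)} = 4 - F^{2}$
$b{\left(o \right)} = 2 o$
$R = 100$ ($R = \left(2 \left(4 - \left(-3\right)^{2}\right)\right)^{2} = \left(2 \left(4 - 9\right)\right)^{2} = \left(2 \left(-5\right)\right)^{2} = \left(-10\right)^{2} = 100$)
$y{\left(S \right)} = 10 S$ ($y{\left(S \right)} = 5 \cdot 2 S = 10 S$)
$E{\left(D \right)} = D^{2} + 131 D$ ($E{\left(D \right)} = \left(D^{2} + 10 \cdot 13 D\right) + D = \left(D^{2} + 130 D\right) + D = D^{2} + 131 D$)
$- E{\left(R \right)} = - 100 \left(131 + 100\right) = - 100 \cdot 231 = \left(-1\right) 23100 = -23100$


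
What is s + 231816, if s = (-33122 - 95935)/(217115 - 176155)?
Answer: 9495054303/40960 ≈ 2.3181e+5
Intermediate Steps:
s = -129057/40960 ≈ -3.1508
s + 231816 = -129057/40960 + 231816 = 9495054303/40960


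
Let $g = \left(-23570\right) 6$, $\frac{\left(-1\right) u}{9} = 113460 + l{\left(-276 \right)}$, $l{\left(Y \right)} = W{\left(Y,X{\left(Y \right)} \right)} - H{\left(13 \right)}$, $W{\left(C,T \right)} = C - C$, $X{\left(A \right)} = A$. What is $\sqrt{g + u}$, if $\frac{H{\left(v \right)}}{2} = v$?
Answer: $11 i \sqrt{9606} \approx 1078.1 i$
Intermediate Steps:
$W{\left(C,T \right)} = 0$
$H{\left(v \right)} = 2 v$
$l{\left(Y \right)} = -26$ ($l{\left(Y \right)} = 0 - 2 \cdot 13 = 0 - 26 = -26$)
$u = -1020906$ ($u = - 9 \left(113460 - 26\right) = \left(-9\right) 113434 = -1020906$)
$g = -141420$
$\sqrt{g + u} = \sqrt{-141420 - 1020906} = \sqrt{-1162326} = 11 i \sqrt{9606}$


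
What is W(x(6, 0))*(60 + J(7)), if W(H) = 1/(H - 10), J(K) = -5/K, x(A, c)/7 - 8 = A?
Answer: 415/616 ≈ 0.67370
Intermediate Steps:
x(A, c) = 56 + 7*A
W(H) = 1/(-10 + H)
W(x(6, 0))*(60 + J(7)) = (60 - 5/7)/(-10 + (56 + 7*6)) = (60 - 5*1/7)/(-10 + (56 + 42)) = (60 - 5/7)/(-10 + 98) = (415/7)/88 = (1/88)*(415/7) = 415/616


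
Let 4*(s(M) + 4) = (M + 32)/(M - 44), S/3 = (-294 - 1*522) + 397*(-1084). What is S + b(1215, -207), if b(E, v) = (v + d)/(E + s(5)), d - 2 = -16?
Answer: -244313509944/188879 ≈ -1.2935e+6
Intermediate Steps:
d = -14 (d = 2 - 16 = -14)
S = -1293492 (S = 3*((-294 - 1*522) + 397*(-1084)) = 3*((-294 - 522) - 430348) = 3*(-816 - 430348) = 3*(-431164) = -1293492)
s(M) = -4 + (32 + M)/(4*(-44 + M)) (s(M) = -4 + ((M + 32)/(M - 44))/4 = -4 + ((32 + M)/(-44 + M))/4 = -4 + (32 + M)/(4*(-44 + M)))
b(E, v) = (-14 + v)/(-661/156 + E) (b(E, v) = (v - 14)/(E + (736 - 15*5)/(4*(-44 + 5))) = (-14 + v)/(E + (¼)*(736 - 75)/(-39)) = (-14 + v)/(E + (¼)*(-1/39)*661) = (-14 + v)/(E - 661/156) = (-14 + v)/(-661/156 + E))
S + b(1215, -207) = -1293492 + 156*(-14 - 207)/(-661 + 156*1215) = -1293492 + 156*(-221)/(-661 + 189540) = -1293492 + 156*(-221)/188879 = -1293492 + 156*(1/188879)*(-221) = -1293492 - 34476/188879 = -244313509944/188879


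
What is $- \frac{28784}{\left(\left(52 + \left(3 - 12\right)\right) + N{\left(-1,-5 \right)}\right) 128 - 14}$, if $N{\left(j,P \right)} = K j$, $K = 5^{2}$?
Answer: $- \frac{14392}{1145} \approx -12.569$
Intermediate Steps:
$K = 25$
$N{\left(j,P \right)} = 25 j$
$- \frac{28784}{\left(\left(52 + \left(3 - 12\right)\right) + N{\left(-1,-5 \right)}\right) 128 - 14} = - \frac{28784}{\left(\left(52 + \left(3 - 12\right)\right) + 25 \left(-1\right)\right) 128 - 14} = - \frac{28784}{\left(\left(52 + \left(3 - 12\right)\right) - 25\right) 128 - 14} = - \frac{28784}{\left(\left(52 - 9\right) - 25\right) 128 - 14} = - \frac{28784}{\left(43 - 25\right) 128 - 14} = - \frac{28784}{18 \cdot 128 - 14} = - \frac{28784}{2304 - 14} = - \frac{28784}{2290} = \left(-28784\right) \frac{1}{2290} = - \frac{14392}{1145}$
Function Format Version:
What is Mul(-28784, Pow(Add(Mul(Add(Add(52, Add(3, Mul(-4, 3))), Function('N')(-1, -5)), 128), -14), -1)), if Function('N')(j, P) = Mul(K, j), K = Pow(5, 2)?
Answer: Rational(-14392, 1145) ≈ -12.569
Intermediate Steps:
K = 25
Function('N')(j, P) = Mul(25, j)
Mul(-28784, Pow(Add(Mul(Add(Add(52, Add(3, Mul(-4, 3))), Function('N')(-1, -5)), 128), -14), -1)) = Mul(-28784, Pow(Add(Mul(Add(Add(52, Add(3, Mul(-4, 3))), Mul(25, -1)), 128), -14), -1)) = Mul(-28784, Pow(Add(Mul(Add(Add(52, Add(3, -12)), -25), 128), -14), -1)) = Mul(-28784, Pow(Add(Mul(Add(Add(52, -9), -25), 128), -14), -1)) = Mul(-28784, Pow(Add(Mul(Add(43, -25), 128), -14), -1)) = Mul(-28784, Pow(Add(Mul(18, 128), -14), -1)) = Mul(-28784, Pow(Add(2304, -14), -1)) = Mul(-28784, Pow(2290, -1)) = Mul(-28784, Rational(1, 2290)) = Rational(-14392, 1145)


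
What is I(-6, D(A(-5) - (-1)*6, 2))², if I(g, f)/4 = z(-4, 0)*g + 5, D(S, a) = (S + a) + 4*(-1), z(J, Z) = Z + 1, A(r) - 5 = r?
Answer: 16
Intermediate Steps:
A(r) = 5 + r
z(J, Z) = 1 + Z
D(S, a) = -4 + S + a (D(S, a) = (S + a) - 4 = -4 + S + a)
I(g, f) = 20 + 4*g (I(g, f) = 4*((1 + 0)*g + 5) = 4*(1*g + 5) = 4*(g + 5) = 4*(5 + g) = 20 + 4*g)
I(-6, D(A(-5) - (-1)*6, 2))² = (20 + 4*(-6))² = (20 - 24)² = (-4)² = 16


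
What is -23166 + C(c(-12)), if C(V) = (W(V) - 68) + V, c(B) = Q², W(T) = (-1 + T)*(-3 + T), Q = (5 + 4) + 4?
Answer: 4823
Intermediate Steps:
Q = 13 (Q = 9 + 4 = 13)
c(B) = 169 (c(B) = 13² = 169)
C(V) = -65 + V² - 3*V (C(V) = ((3 + V² - 4*V) - 68) + V = (-65 + V² - 4*V) + V = -65 + V² - 3*V)
-23166 + C(c(-12)) = -23166 + (-65 + 169² - 3*169) = -23166 + (-65 + 28561 - 507) = -23166 + 27989 = 4823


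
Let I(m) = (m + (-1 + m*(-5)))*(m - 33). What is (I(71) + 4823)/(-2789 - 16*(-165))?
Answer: 6007/149 ≈ 40.315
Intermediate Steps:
I(m) = (-1 - 4*m)*(-33 + m) (I(m) = (m + (-1 - 5*m))*(-33 + m) = (-1 - 4*m)*(-33 + m))
(I(71) + 4823)/(-2789 - 16*(-165)) = ((33 - 4*71**2 + 131*71) + 4823)/(-2789 - 16*(-165)) = ((33 - 4*5041 + 9301) + 4823)/(-2789 + 2640) = ((33 - 20164 + 9301) + 4823)/(-149) = (-10830 + 4823)*(-1/149) = -6007*(-1/149) = 6007/149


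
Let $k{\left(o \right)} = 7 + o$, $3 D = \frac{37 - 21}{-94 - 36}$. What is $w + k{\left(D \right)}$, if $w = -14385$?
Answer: $- \frac{2803718}{195} \approx -14378.0$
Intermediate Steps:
$D = - \frac{8}{195}$ ($D = \frac{\left(37 - 21\right) \frac{1}{-94 - 36}}{3} = \frac{16 \frac{1}{-130}}{3} = \frac{16 \left(- \frac{1}{130}\right)}{3} = \frac{1}{3} \left(- \frac{8}{65}\right) = - \frac{8}{195} \approx -0.041026$)
$w + k{\left(D \right)} = -14385 + \left(7 - \frac{8}{195}\right) = -14385 + \frac{1357}{195} = - \frac{2803718}{195}$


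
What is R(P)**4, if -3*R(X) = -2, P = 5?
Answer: 16/81 ≈ 0.19753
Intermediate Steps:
R(X) = 2/3 (R(X) = -1/3*(-2) = 2/3)
R(P)**4 = (2/3)**4 = 16/81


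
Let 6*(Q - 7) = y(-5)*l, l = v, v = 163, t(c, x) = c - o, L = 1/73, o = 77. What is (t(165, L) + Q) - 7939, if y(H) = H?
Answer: -47879/6 ≈ -7979.8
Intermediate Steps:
L = 1/73 ≈ 0.013699
t(c, x) = -77 + c (t(c, x) = c - 1*77 = c - 77 = -77 + c)
l = 163
Q = -773/6 (Q = 7 + (-5*163)/6 = 7 + (1/6)*(-815) = 7 - 815/6 = -773/6 ≈ -128.83)
(t(165, L) + Q) - 7939 = ((-77 + 165) - 773/6) - 7939 = (88 - 773/6) - 7939 = -245/6 - 7939 = -47879/6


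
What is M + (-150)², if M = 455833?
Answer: 478333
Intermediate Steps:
M + (-150)² = 455833 + (-150)² = 455833 + 22500 = 478333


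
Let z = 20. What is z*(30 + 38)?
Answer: 1360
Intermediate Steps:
z*(30 + 38) = 20*(30 + 38) = 20*68 = 1360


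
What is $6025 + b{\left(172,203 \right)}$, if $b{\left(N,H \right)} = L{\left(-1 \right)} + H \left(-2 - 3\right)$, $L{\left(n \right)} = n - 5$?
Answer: $5004$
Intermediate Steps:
$L{\left(n \right)} = -5 + n$
$b{\left(N,H \right)} = -6 - 5 H$ ($b{\left(N,H \right)} = \left(-5 - 1\right) + H \left(-2 - 3\right) = -6 + H \left(-2 - 3\right) = -6 + H \left(-5\right) = -6 - 5 H$)
$6025 + b{\left(172,203 \right)} = 6025 - 1021 = 5004$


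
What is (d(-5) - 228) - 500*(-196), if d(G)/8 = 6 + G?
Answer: 97780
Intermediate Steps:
d(G) = 48 + 8*G (d(G) = 8*(6 + G) = 48 + 8*G)
(d(-5) - 228) - 500*(-196) = ((48 + 8*(-5)) - 228) - 500*(-196) = ((48 - 40) - 228) + 98000 = (8 - 228) + 98000 = -220 + 98000 = 97780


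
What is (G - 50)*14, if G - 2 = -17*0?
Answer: -672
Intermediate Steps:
G = 2 (G = 2 - 17*0 = 2 + 0 = 2)
(G - 50)*14 = (2 - 50)*14 = -48*14 = -672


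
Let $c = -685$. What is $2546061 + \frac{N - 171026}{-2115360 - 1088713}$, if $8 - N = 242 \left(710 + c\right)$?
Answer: $\frac{8157765483521}{3204073} \approx 2.5461 \cdot 10^{6}$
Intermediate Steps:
$N = -6042$ ($N = 8 - 242 \left(710 - 685\right) = 8 - 242 \cdot 25 = 8 - 6050 = -6042$)
$2546061 + \frac{N - 171026}{-2115360 - 1088713} = 2546061 + \frac{-6042 - 171026}{-2115360 - 1088713} = 2546061 - \frac{177068}{-3204073} = 2546061 - - \frac{177068}{3204073} = 2546061 + \frac{177068}{3204073} = \frac{8157765483521}{3204073}$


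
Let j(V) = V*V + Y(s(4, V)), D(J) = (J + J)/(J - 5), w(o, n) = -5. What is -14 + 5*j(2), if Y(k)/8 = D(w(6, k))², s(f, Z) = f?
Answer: 46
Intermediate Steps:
D(J) = 2*J/(-5 + J) (D(J) = (2*J)/(-5 + J) = 2*J/(-5 + J))
Y(k) = 8 (Y(k) = 8*(2*(-5)/(-5 - 5))² = 8*(2*(-5)/(-10))² = 8*(2*(-5)*(-⅒))² = 8*1² = 8*1 = 8)
j(V) = 8 + V² (j(V) = V*V + 8 = V² + 8 = 8 + V²)
-14 + 5*j(2) = -14 + 5*(8 + 2²) = -14 + 5*(8 + 4) = -14 + 5*12 = -14 + 60 = 46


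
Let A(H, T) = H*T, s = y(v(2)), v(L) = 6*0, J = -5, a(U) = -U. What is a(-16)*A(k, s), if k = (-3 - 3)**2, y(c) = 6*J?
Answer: -17280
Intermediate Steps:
v(L) = 0
y(c) = -30 (y(c) = 6*(-5) = -30)
s = -30
k = 36 (k = (-6)**2 = 36)
a(-16)*A(k, s) = (-1*(-16))*(36*(-30)) = 16*(-1080) = -17280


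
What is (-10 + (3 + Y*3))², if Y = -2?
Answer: 169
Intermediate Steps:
(-10 + (3 + Y*3))² = (-10 + (3 - 2*3))² = (-10 + (3 - 6))² = (-10 - 3)² = (-13)² = 169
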